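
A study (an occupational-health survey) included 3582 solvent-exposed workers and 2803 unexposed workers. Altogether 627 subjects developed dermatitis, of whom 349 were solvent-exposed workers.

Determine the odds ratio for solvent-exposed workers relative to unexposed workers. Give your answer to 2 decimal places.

OR = 0.98

solvent-exposed workers without the outcome: 3582 − 349 = 3233
unexposed workers with the outcome: 627 − 349 = 278
unexposed workers without the outcome: 2803 − 278 = 2525
odds, solvent-exposed workers = 349/3233 = 0.1079
odds, unexposed workers = 278/2525 = 0.1101
OR = 0.1079 / 0.1101 = 0.98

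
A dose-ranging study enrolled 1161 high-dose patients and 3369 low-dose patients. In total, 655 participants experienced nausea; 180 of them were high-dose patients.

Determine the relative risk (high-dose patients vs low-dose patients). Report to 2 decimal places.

high-dose patients without the outcome: 1161 − 180 = 981
low-dose patients with the outcome: 655 − 180 = 475
low-dose patients without the outcome: 3369 − 475 = 2894
risk, high-dose patients = 180/1161 = 0.1550
risk, low-dose patients = 475/3369 = 0.1410
RR = 0.1550 / 0.1410 = 1.10

RR ≈ 1.10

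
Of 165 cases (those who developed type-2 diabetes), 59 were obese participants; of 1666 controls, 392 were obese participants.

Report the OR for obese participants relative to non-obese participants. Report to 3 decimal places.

OR = (59 × 1274) / (392 × 106) = 75166/41552 ≈ 1.809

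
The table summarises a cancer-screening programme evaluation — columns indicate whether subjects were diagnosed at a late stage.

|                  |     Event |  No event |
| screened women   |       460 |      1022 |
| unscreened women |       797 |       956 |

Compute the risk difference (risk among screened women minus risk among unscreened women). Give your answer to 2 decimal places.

risk, screened women = 460/1482 = 0.3104
risk, unscreened women = 797/1753 = 0.4546
risk difference = 0.3104 − 0.4546 = -0.14

-0.14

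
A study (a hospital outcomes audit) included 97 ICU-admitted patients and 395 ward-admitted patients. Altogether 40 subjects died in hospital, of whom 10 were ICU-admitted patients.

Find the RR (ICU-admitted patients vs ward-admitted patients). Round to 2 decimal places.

ICU-admitted patients without the outcome: 97 − 10 = 87
ward-admitted patients with the outcome: 40 − 10 = 30
ward-admitted patients without the outcome: 395 − 30 = 365
risk, ICU-admitted patients = 10/97 = 0.1031
risk, ward-admitted patients = 30/395 = 0.0759
RR = 0.1031 / 0.0759 = 1.36

RR ≈ 1.36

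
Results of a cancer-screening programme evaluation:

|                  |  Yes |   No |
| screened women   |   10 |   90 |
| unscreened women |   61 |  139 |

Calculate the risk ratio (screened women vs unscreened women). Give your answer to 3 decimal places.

risk, screened women = 10/100 = 0.1000
risk, unscreened women = 61/200 = 0.3050
RR = 0.1000 / 0.3050 = 0.328

RR = 0.328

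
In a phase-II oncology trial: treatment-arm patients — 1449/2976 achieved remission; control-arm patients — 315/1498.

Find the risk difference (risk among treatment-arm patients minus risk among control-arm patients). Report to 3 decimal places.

0.277

risk, treatment-arm patients = 1449/2976 = 0.4869
risk, control-arm patients = 315/1498 = 0.2103
risk difference = 0.4869 − 0.2103 = 0.277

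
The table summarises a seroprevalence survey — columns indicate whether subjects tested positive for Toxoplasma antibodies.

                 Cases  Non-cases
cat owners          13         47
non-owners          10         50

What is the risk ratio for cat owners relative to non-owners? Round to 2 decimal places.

RR = 1.30

risk, cat owners = 13/60 = 0.2167
risk, non-owners = 10/60 = 0.1667
RR = 0.2167 / 0.1667 = 1.30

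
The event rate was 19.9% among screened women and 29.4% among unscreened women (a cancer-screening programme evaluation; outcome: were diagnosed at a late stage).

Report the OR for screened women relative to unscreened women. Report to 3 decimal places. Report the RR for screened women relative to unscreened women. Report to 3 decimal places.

OR = 0.597; RR = 0.677

odds, screened women = 0.1990/0.8010 = 0.2484
odds, unscreened women = 0.2940/0.7060 = 0.4164
OR = 0.2484 / 0.4164 = 0.597
RR = 0.1990 / 0.2940 = 0.677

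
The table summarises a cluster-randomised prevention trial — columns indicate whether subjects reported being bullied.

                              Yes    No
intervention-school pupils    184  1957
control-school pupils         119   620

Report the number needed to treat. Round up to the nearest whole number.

NNT ≈ 14

risk, intervention-school pupils = 184/2141 = 0.085941
risk, control-school pupils = 119/739 = 0.161028
absolute risk difference = 0.075087
1 / 0.075087 = 13.318 → round up → 14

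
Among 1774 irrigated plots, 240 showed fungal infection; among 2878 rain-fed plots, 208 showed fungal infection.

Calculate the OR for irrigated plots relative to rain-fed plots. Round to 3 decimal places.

OR = (240 × 2670) / (1534 × 208) = 640800/319072 ≈ 2.008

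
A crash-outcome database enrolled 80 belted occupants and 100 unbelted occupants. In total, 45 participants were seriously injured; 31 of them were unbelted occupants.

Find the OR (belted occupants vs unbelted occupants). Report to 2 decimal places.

OR = 0.47

belted occupants with the outcome: 45 − 31 = 14
belted occupants without the outcome: 80 − 14 = 66
unbelted occupants without the outcome: 100 − 31 = 69
OR = (14 × 69) / (66 × 31) = 966/2046 ≈ 0.47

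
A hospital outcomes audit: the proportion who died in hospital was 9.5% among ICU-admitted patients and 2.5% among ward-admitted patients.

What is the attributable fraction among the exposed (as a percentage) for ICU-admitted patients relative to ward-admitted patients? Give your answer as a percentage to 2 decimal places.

AR% = (0.09500 − 0.02500) / 0.09500 = 0.7368 → 73.68%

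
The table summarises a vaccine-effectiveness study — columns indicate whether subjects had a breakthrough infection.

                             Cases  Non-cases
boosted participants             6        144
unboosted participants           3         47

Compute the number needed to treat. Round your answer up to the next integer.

50

risk, boosted participants = 6/150 = 0.040000
risk, unboosted participants = 3/50 = 0.060000
absolute risk difference = 0.020000
1 / 0.020000 = 50.000 → round up → 50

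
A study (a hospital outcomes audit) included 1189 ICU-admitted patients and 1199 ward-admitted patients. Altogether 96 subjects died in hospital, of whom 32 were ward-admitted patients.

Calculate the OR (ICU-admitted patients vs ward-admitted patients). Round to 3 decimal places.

ICU-admitted patients with the outcome: 96 − 32 = 64
ICU-admitted patients without the outcome: 1189 − 64 = 1125
ward-admitted patients without the outcome: 1199 − 32 = 1167
OR = (64 × 1167) / (1125 × 32) = 74688/36000 ≈ 2.075

OR: 2.075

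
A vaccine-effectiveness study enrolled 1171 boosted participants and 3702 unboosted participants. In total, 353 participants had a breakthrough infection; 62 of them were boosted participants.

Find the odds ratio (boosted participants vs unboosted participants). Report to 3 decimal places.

0.655

boosted participants without the outcome: 1171 − 62 = 1109
unboosted participants with the outcome: 353 − 62 = 291
unboosted participants without the outcome: 3702 − 291 = 3411
OR = (62 × 3411) / (1109 × 291) = 211482/322719 ≈ 0.655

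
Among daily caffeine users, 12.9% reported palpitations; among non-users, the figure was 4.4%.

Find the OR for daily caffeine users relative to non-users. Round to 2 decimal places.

OR: 3.22

odds, daily caffeine users = 0.12900/0.87100 = 0.14811
odds, non-users = 0.04400/0.95600 = 0.04603
OR = 0.14811 / 0.04603 = 3.22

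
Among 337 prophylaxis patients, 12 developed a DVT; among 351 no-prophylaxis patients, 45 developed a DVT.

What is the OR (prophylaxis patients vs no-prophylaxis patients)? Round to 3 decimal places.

odds, prophylaxis patients = 12/325 = 0.03692
odds, no-prophylaxis patients = 45/306 = 0.14706
OR = 0.03692 / 0.14706 = 0.251

OR: 0.251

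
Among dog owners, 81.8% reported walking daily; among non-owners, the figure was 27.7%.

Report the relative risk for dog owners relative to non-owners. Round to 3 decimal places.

RR = 0.8180 / 0.2770 = 2.953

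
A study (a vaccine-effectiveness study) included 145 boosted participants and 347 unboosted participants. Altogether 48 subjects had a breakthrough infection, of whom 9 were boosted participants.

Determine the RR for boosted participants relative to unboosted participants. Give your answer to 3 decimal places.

boosted participants without the outcome: 145 − 9 = 136
unboosted participants with the outcome: 48 − 9 = 39
unboosted participants without the outcome: 347 − 39 = 308
risk, boosted participants = 9/145 = 0.0621
risk, unboosted participants = 39/347 = 0.1124
RR = 0.0621 / 0.1124 = 0.552

0.552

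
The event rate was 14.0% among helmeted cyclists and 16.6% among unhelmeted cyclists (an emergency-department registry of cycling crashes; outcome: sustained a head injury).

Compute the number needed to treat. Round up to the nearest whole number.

absolute risk difference = 0.026000
1 / 0.026000 = 38.462 → round up → 39

NNT: 39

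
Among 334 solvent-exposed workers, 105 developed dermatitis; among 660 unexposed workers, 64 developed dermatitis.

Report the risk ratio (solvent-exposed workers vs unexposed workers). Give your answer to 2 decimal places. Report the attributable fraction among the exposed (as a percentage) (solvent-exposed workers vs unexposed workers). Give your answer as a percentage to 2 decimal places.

RR = 3.24; AR% = 69.15%

risk, solvent-exposed workers = 105/334 = 0.3144
risk, unexposed workers = 64/660 = 0.0970
RR = 0.3144 / 0.0970 = 3.24
AR% = (0.3144 − 0.0970) / 0.3144 = 0.6915 → 69.15%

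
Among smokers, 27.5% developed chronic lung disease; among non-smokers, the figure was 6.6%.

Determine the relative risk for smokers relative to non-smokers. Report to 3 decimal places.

RR = 0.2750 / 0.0660 = 4.167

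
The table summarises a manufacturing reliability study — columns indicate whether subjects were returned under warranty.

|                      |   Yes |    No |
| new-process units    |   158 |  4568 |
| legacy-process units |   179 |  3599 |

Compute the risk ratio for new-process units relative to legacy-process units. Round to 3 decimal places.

risk, new-process units = 158/4726 = 0.03343
risk, legacy-process units = 179/3778 = 0.04738
RR = 0.03343 / 0.04738 = 0.706

RR ≈ 0.706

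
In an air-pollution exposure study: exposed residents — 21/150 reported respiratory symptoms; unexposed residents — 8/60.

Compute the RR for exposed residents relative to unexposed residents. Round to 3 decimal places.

RR = 1.050

risk, exposed residents = 21/150 = 0.1400
risk, unexposed residents = 8/60 = 0.1333
RR = 0.1400 / 0.1333 = 1.050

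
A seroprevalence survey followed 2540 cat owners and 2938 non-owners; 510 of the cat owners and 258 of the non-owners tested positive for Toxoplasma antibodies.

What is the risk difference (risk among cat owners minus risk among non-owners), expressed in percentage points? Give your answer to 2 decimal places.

risk, cat owners = 510/2540 = 0.2008
risk, non-owners = 258/2938 = 0.0878
risk difference = 0.2008 − 0.0878 = 0.1130 → 11.30 percentage points

11.30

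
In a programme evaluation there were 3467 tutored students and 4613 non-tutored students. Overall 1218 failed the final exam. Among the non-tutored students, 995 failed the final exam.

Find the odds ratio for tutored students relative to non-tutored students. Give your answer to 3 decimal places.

tutored students with the outcome: 1218 − 995 = 223
tutored students without the outcome: 3467 − 223 = 3244
non-tutored students without the outcome: 4613 − 995 = 3618
OR = (223 × 3618) / (3244 × 995) = 806814/3227780 ≈ 0.250

OR = 0.250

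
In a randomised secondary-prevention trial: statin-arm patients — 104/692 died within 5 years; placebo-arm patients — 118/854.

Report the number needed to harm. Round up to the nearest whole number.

risk, statin-arm patients = 104/692 = 0.150289
risk, placebo-arm patients = 118/854 = 0.138173
absolute risk difference = 0.012116
1 / 0.012116 = 82.535 → round up → 83

83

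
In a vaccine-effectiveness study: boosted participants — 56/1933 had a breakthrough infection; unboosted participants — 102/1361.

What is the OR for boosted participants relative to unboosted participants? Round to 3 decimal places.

OR = (56 × 1259) / (1877 × 102) = 70504/191454 ≈ 0.368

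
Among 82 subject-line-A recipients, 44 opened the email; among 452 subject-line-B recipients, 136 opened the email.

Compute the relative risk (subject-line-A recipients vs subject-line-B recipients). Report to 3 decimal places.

RR = 1.783

risk, subject-line-A recipients = 44/82 = 0.5366
risk, subject-line-B recipients = 136/452 = 0.3009
RR = 0.5366 / 0.3009 = 1.783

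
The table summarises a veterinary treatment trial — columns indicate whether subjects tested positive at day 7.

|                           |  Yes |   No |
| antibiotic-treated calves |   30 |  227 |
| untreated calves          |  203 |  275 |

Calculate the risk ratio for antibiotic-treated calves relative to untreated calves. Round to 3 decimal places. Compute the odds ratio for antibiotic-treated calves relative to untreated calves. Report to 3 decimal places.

RR = 0.275; OR = 0.179

risk, antibiotic-treated calves = 30/257 = 0.1167
risk, untreated calves = 203/478 = 0.4247
RR = 0.1167 / 0.4247 = 0.275
odds, antibiotic-treated calves = 30/227 = 0.1322
odds, untreated calves = 203/275 = 0.7382
OR = 0.1322 / 0.7382 = 0.179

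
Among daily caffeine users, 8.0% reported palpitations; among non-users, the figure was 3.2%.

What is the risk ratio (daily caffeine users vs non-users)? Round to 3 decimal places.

RR = 0.08000 / 0.03200 = 2.500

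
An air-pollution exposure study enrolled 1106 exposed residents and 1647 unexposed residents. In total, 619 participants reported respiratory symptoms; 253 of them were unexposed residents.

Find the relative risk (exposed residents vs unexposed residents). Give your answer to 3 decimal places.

exposed residents with the outcome: 619 − 253 = 366
exposed residents without the outcome: 1106 − 366 = 740
unexposed residents without the outcome: 1647 − 253 = 1394
risk, exposed residents = 366/1106 = 0.3309
risk, unexposed residents = 253/1647 = 0.1536
RR = 0.3309 / 0.1536 = 2.154

2.154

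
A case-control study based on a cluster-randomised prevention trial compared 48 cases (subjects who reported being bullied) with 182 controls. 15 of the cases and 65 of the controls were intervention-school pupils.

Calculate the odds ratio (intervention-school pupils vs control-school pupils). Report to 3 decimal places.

0.818

odds, intervention-school pupils = 15/65 = 0.2308
odds, control-school pupils = 33/117 = 0.2821
OR = 0.2308 / 0.2821 = 0.818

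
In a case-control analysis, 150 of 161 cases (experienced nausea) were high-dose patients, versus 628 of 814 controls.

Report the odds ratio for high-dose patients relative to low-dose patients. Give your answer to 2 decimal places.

odds, high-dose patients = 150/628 = 0.2389
odds, low-dose patients = 11/186 = 0.0591
OR = 0.2389 / 0.0591 = 4.04

OR = 4.04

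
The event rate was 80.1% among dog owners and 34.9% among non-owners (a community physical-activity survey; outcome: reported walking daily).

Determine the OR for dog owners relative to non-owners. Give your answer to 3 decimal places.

odds, dog owners = 0.8010/0.1990 = 4.0251
odds, non-owners = 0.3490/0.6510 = 0.5361
OR = 4.0251 / 0.5361 = 7.508

OR ≈ 7.508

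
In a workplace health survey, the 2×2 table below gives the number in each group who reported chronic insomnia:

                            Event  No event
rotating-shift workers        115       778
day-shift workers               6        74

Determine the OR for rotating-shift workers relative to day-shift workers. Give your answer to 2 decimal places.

odds, rotating-shift workers = 115/778 = 0.1478
odds, day-shift workers = 6/74 = 0.0811
OR = 0.1478 / 0.0811 = 1.82

1.82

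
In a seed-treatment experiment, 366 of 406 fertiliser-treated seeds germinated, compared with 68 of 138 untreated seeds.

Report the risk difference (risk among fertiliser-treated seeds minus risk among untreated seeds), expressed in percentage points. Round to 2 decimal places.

RD ≈ 40.87

risk, fertiliser-treated seeds = 366/406 = 0.9015
risk, untreated seeds = 68/138 = 0.4928
risk difference = 0.9015 − 0.4928 = 0.4087 → 40.87 percentage points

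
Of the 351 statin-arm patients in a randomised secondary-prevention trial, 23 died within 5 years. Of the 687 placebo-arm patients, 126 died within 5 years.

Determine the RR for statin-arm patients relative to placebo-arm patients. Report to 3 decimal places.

RR = 0.357

risk, statin-arm patients = 23/351 = 0.0655
risk, placebo-arm patients = 126/687 = 0.1834
RR = 0.0655 / 0.1834 = 0.357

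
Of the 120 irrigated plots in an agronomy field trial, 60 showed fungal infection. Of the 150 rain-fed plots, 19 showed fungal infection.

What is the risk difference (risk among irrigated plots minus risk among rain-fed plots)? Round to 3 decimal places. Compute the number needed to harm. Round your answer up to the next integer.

risk, irrigated plots = 60/120 = 0.5000
risk, rain-fed plots = 19/150 = 0.1267
risk difference = 0.5000 − 0.1267 = 0.373
absolute risk difference = 0.373333
1 / 0.373333 = 2.679 → round up → 3

RD = 0.373; NNH = 3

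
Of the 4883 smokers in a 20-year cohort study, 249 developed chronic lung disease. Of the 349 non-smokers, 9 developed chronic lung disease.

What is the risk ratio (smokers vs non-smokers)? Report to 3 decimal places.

RR ≈ 1.977

risk, smokers = 249/4883 = 0.05099
risk, non-smokers = 9/349 = 0.02579
RR = 0.05099 / 0.02579 = 1.977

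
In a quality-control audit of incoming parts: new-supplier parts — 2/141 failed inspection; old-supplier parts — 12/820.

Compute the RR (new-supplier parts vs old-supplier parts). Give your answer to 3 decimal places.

risk, new-supplier parts = 2/141 = 0.01418
risk, old-supplier parts = 12/820 = 0.01463
RR = 0.01418 / 0.01463 = 0.969

0.969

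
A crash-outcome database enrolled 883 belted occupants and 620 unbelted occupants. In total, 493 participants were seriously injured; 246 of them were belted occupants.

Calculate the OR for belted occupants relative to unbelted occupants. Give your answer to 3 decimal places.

0.583

belted occupants without the outcome: 883 − 246 = 637
unbelted occupants with the outcome: 493 − 246 = 247
unbelted occupants without the outcome: 620 − 247 = 373
OR = (246 × 373) / (637 × 247) = 91758/157339 ≈ 0.583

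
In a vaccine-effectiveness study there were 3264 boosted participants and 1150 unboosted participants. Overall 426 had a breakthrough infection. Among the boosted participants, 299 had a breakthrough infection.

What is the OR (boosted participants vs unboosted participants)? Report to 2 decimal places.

OR = 0.81

boosted participants without the outcome: 3264 − 299 = 2965
unboosted participants with the outcome: 426 − 299 = 127
unboosted participants without the outcome: 1150 − 127 = 1023
OR = (299 × 1023) / (2965 × 127) = 305877/376555 ≈ 0.81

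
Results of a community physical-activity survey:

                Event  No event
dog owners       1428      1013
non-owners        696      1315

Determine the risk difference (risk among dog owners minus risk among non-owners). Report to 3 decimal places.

0.239

risk, dog owners = 1428/2441 = 0.5850
risk, non-owners = 696/2011 = 0.3461
risk difference = 0.5850 − 0.3461 = 0.239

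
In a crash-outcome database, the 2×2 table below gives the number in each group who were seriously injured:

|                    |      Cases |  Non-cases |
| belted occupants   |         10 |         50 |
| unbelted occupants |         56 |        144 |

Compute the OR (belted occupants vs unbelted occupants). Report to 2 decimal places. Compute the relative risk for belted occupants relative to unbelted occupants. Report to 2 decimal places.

OR = (10 × 144) / (50 × 56) = 1440/2800 ≈ 0.51
risk, belted occupants = 10/60 = 0.1667
risk, unbelted occupants = 56/200 = 0.2800
RR = 0.1667 / 0.2800 = 0.60

OR = 0.51; RR = 0.60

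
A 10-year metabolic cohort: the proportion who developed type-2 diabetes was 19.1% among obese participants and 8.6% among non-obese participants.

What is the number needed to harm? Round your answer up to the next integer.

absolute risk difference = 0.105000
1 / 0.105000 = 9.524 → round up → 10

10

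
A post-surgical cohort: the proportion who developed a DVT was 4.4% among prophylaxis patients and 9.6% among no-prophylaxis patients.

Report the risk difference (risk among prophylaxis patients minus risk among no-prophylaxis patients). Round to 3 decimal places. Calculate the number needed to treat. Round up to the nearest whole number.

RD = -0.052; NNT = 20

risk difference = 0.04400 − 0.09600 = -0.052
absolute risk difference = 0.052000
1 / 0.052000 = 19.231 → round up → 20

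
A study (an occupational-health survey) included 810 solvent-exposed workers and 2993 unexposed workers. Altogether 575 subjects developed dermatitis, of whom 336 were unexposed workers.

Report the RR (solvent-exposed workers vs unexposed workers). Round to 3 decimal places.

RR = 2.628

solvent-exposed workers with the outcome: 575 − 336 = 239
solvent-exposed workers without the outcome: 810 − 239 = 571
unexposed workers without the outcome: 2993 − 336 = 2657
risk, solvent-exposed workers = 239/810 = 0.2951
risk, unexposed workers = 336/2993 = 0.1123
RR = 0.2951 / 0.1123 = 2.628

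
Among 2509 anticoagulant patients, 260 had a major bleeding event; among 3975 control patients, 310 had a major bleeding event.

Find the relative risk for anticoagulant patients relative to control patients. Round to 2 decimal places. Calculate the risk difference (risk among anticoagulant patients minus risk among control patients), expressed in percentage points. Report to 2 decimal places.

risk, anticoagulant patients = 260/2509 = 0.1036
risk, control patients = 310/3975 = 0.0780
RR = 0.1036 / 0.0780 = 1.33
risk difference = 0.1036 − 0.0780 = 0.0256 → 2.56 percentage points

RR = 1.33; RD = 2.56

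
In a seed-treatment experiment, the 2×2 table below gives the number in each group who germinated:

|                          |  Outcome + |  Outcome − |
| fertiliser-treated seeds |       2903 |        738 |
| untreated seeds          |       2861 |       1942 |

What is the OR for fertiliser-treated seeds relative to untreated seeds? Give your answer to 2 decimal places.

OR = (2903 × 1942) / (738 × 2861) = 5637626/2111418 ≈ 2.67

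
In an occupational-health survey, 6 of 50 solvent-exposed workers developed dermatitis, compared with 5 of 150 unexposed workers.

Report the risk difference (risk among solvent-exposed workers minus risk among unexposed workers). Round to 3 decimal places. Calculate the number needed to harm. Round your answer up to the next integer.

risk, solvent-exposed workers = 6/50 = 0.12000
risk, unexposed workers = 5/150 = 0.03333
risk difference = 0.12000 − 0.03333 = 0.087
absolute risk difference = 0.086667
1 / 0.086667 = 11.538 → round up → 12

RD = 0.087; NNH = 12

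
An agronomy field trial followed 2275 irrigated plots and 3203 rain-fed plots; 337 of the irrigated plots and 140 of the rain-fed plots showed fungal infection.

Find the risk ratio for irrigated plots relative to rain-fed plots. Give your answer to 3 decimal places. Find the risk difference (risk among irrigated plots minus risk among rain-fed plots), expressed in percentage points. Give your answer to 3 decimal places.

risk, irrigated plots = 337/2275 = 0.14813
risk, rain-fed plots = 140/3203 = 0.04371
RR = 0.14813 / 0.04371 = 3.389
risk difference = 0.14813 − 0.04371 = 0.10442 → 10.442 percentage points

RR = 3.389; RD = 10.442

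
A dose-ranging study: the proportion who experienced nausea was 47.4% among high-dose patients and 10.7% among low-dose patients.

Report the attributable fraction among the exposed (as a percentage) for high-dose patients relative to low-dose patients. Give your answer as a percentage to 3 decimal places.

AR% = (0.4740 − 0.1070) / 0.4740 = 0.7743 → 77.426%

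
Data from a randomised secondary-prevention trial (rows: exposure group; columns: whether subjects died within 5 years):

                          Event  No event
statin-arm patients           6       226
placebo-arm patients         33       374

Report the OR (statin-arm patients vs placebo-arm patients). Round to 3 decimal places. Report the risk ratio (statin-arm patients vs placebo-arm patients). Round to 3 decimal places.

OR = 0.301; RR = 0.319

odds, statin-arm patients = 6/226 = 0.02655
odds, placebo-arm patients = 33/374 = 0.08824
OR = 0.02655 / 0.08824 = 0.301
risk, statin-arm patients = 6/232 = 0.02586
risk, placebo-arm patients = 33/407 = 0.08108
RR = 0.02586 / 0.08108 = 0.319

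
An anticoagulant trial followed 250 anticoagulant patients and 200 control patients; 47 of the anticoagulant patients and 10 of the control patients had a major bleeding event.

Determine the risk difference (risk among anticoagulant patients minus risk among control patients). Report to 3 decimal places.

risk, anticoagulant patients = 47/250 = 0.1880
risk, control patients = 10/200 = 0.0500
risk difference = 0.1880 − 0.0500 = 0.138

0.138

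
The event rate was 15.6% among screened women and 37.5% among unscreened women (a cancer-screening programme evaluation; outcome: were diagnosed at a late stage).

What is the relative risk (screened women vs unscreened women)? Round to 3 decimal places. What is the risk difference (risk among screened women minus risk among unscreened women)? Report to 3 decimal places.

RR = 0.416; RD = -0.219

RR = 0.1560 / 0.3750 = 0.416
risk difference = 0.1560 − 0.3750 = -0.219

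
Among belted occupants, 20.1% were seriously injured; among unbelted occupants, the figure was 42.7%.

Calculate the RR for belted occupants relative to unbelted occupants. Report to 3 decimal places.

RR = 0.2010 / 0.4270 = 0.471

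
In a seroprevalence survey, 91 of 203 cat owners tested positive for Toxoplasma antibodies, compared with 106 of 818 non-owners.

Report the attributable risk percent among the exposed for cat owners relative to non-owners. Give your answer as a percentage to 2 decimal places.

71.09%

risk, cat owners = 91/203 = 0.4483
risk, non-owners = 106/818 = 0.1296
AR% = (0.4483 − 0.1296) / 0.4483 = 0.7109 → 71.09%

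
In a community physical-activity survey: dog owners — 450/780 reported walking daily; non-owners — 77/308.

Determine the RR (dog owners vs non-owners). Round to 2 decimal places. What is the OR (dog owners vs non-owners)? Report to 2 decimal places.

RR = 2.31; OR = 4.09

risk, dog owners = 450/780 = 0.5769
risk, non-owners = 77/308 = 0.2500
RR = 0.5769 / 0.2500 = 2.31
OR = (450 × 231) / (330 × 77) = 103950/25410 ≈ 4.09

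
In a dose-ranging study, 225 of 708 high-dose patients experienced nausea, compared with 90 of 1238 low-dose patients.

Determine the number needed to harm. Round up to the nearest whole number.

risk, high-dose patients = 225/708 = 0.317797
risk, low-dose patients = 90/1238 = 0.072698
absolute risk difference = 0.245099
1 / 0.245099 = 4.080 → round up → 5

5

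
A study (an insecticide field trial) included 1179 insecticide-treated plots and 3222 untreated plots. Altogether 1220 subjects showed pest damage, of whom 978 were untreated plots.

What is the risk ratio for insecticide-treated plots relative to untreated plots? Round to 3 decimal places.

insecticide-treated plots with the outcome: 1220 − 978 = 242
insecticide-treated plots without the outcome: 1179 − 242 = 937
untreated plots without the outcome: 3222 − 978 = 2244
risk, insecticide-treated plots = 242/1179 = 0.2053
risk, untreated plots = 978/3222 = 0.3035
RR = 0.2053 / 0.3035 = 0.676

0.676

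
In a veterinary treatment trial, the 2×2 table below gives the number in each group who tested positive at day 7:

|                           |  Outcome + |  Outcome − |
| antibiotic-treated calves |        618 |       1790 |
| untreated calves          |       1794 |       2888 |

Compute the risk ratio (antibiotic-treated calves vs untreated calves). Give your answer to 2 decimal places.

RR: 0.67

risk, antibiotic-treated calves = 618/2408 = 0.2566
risk, untreated calves = 1794/4682 = 0.3832
RR = 0.2566 / 0.3832 = 0.67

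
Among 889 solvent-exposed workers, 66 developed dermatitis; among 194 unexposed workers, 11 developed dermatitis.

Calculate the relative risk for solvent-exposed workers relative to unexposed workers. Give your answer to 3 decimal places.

1.309

risk, solvent-exposed workers = 66/889 = 0.0742
risk, unexposed workers = 11/194 = 0.0567
RR = 0.0742 / 0.0567 = 1.309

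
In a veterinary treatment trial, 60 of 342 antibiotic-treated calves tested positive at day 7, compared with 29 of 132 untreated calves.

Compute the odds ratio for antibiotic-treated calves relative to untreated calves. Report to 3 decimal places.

OR = (60 × 103) / (282 × 29) = 6180/8178 ≈ 0.756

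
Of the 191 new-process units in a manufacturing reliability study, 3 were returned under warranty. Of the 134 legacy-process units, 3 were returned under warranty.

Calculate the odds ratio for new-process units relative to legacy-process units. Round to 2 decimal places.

OR = (3 × 131) / (188 × 3) = 393/564 ≈ 0.70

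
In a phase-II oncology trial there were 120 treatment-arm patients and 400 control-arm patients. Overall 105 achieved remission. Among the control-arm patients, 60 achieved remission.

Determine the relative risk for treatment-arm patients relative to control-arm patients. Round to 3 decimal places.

treatment-arm patients with the outcome: 105 − 60 = 45
treatment-arm patients without the outcome: 120 − 45 = 75
control-arm patients without the outcome: 400 − 60 = 340
risk, treatment-arm patients = 45/120 = 0.3750
risk, control-arm patients = 60/400 = 0.1500
RR = 0.3750 / 0.1500 = 2.500

RR = 2.500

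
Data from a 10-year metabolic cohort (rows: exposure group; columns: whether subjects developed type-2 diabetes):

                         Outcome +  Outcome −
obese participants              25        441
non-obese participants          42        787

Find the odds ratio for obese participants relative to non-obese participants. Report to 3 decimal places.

OR = (25 × 787) / (441 × 42) = 19675/18522 ≈ 1.062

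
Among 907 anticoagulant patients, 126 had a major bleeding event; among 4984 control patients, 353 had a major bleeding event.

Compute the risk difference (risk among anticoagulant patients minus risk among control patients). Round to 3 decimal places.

risk, anticoagulant patients = 126/907 = 0.1389
risk, control patients = 353/4984 = 0.0708
risk difference = 0.1389 − 0.0708 = 0.068

0.068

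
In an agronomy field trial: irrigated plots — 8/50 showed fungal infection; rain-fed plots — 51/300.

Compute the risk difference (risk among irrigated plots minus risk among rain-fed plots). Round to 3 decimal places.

-0.010

risk, irrigated plots = 8/50 = 0.1600
risk, rain-fed plots = 51/300 = 0.1700
risk difference = 0.1600 − 0.1700 = -0.010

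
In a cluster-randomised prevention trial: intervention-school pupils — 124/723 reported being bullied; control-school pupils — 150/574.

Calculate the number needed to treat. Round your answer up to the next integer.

NNT ≈ 12

risk, intervention-school pupils = 124/723 = 0.171508
risk, control-school pupils = 150/574 = 0.261324
absolute risk difference = 0.089816
1 / 0.089816 = 11.134 → round up → 12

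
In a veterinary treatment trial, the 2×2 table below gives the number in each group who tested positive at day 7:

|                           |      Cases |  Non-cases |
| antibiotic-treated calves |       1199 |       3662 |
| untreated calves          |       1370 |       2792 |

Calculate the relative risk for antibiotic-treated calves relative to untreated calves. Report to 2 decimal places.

0.75

risk, antibiotic-treated calves = 1199/4861 = 0.2467
risk, untreated calves = 1370/4162 = 0.3292
RR = 0.2467 / 0.3292 = 0.75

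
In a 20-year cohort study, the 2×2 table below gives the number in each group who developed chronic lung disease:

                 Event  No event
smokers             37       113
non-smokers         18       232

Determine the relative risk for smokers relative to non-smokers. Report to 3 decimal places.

RR ≈ 3.426

risk, smokers = 37/150 = 0.2467
risk, non-smokers = 18/250 = 0.0720
RR = 0.2467 / 0.0720 = 3.426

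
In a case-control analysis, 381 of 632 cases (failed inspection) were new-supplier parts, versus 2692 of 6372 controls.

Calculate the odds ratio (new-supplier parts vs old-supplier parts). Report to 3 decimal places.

OR = (381 × 3680) / (2692 × 251) = 1402080/675692 ≈ 2.075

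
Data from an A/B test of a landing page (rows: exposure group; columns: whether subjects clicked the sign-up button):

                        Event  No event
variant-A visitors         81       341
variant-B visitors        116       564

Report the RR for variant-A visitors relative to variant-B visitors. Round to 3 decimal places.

RR: 1.125

risk, variant-A visitors = 81/422 = 0.1919
risk, variant-B visitors = 116/680 = 0.1706
RR = 0.1919 / 0.1706 = 1.125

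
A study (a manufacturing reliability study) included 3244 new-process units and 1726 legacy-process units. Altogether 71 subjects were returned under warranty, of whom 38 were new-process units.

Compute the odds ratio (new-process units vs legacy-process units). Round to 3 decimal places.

OR = 0.608

new-process units without the outcome: 3244 − 38 = 3206
legacy-process units with the outcome: 71 − 38 = 33
legacy-process units without the outcome: 1726 − 33 = 1693
OR = (38 × 1693) / (3206 × 33) = 64334/105798 ≈ 0.608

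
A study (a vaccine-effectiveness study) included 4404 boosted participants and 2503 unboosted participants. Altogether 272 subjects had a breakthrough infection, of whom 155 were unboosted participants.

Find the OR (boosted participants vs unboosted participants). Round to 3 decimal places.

OR ≈ 0.413

boosted participants with the outcome: 272 − 155 = 117
boosted participants without the outcome: 4404 − 117 = 4287
unboosted participants without the outcome: 2503 − 155 = 2348
odds, boosted participants = 117/4287 = 0.02729
odds, unboosted participants = 155/2348 = 0.06601
OR = 0.02729 / 0.06601 = 0.413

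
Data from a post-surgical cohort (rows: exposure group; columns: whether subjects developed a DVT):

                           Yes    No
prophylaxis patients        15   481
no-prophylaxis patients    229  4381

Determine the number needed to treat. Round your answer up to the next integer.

risk, prophylaxis patients = 15/496 = 0.030242
risk, no-prophylaxis patients = 229/4610 = 0.049675
absolute risk difference = 0.019433
1 / 0.019433 = 51.459 → round up → 52

NNT = 52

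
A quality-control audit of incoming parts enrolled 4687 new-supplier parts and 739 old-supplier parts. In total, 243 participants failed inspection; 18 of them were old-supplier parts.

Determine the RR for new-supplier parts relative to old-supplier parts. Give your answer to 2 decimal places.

new-supplier parts with the outcome: 243 − 18 = 225
new-supplier parts without the outcome: 4687 − 225 = 4462
old-supplier parts without the outcome: 739 − 18 = 721
risk, new-supplier parts = 225/4687 = 0.04801
risk, old-supplier parts = 18/739 = 0.02436
RR = 0.04801 / 0.02436 = 1.97

RR ≈ 1.97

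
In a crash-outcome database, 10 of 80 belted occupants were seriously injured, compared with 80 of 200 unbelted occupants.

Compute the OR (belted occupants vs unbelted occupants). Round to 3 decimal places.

OR = (10 × 120) / (70 × 80) = 1200/5600 ≈ 0.214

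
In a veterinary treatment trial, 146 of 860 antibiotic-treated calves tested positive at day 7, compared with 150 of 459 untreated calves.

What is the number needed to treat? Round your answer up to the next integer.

risk, antibiotic-treated calves = 146/860 = 0.169767
risk, untreated calves = 150/459 = 0.326797
absolute risk difference = 0.157030
1 / 0.157030 = 6.368 → round up → 7

NNT = 7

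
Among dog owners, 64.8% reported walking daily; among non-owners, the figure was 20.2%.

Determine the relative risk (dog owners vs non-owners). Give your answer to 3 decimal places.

RR = 0.6480 / 0.2020 = 3.208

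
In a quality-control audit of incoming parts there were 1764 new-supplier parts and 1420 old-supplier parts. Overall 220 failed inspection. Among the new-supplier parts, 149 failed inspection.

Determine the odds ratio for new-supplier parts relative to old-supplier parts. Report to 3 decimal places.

OR: 1.753

new-supplier parts without the outcome: 1764 − 149 = 1615
old-supplier parts with the outcome: 220 − 149 = 71
old-supplier parts without the outcome: 1420 − 71 = 1349
OR = (149 × 1349) / (1615 × 71) = 201001/114665 ≈ 1.753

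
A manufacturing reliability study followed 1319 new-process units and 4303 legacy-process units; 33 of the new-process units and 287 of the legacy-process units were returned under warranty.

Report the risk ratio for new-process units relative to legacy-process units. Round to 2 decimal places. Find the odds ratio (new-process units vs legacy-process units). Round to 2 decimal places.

RR = 0.38; OR = 0.36

risk, new-process units = 33/1319 = 0.02502
risk, legacy-process units = 287/4303 = 0.06670
RR = 0.02502 / 0.06670 = 0.38
OR = (33 × 4016) / (1286 × 287) = 132528/369082 ≈ 0.36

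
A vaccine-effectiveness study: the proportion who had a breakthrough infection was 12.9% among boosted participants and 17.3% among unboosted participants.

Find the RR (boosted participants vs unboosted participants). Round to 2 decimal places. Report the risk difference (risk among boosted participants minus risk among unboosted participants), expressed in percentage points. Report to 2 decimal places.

RR = 0.75; RD = -4.40

RR = 0.1290 / 0.1730 = 0.75
risk difference = 0.1290 − 0.1730 = -0.0440 → -4.40 percentage points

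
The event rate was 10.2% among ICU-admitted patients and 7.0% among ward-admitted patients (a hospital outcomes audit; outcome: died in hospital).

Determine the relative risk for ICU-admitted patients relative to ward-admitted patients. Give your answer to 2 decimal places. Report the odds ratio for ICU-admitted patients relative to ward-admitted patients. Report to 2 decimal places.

RR = 0.1020 / 0.0700 = 1.46
odds, ICU-admitted patients = 0.1020/0.8980 = 0.1136
odds, ward-admitted patients = 0.0700/0.9300 = 0.0753
OR = 0.1136 / 0.0753 = 1.51

RR = 1.46; OR = 1.51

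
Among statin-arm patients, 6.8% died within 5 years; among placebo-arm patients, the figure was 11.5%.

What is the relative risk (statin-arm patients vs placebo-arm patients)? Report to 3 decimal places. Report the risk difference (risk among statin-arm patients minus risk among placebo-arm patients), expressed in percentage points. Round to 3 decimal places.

RR = 0.591; RD = -4.700

RR = 0.0680 / 0.1150 = 0.591
risk difference = 0.0680 − 0.1150 = -0.0470 → -4.700 percentage points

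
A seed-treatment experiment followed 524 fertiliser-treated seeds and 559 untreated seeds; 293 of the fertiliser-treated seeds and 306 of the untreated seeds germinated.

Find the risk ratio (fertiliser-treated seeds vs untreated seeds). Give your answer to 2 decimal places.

1.02

risk, fertiliser-treated seeds = 293/524 = 0.5592
risk, untreated seeds = 306/559 = 0.5474
RR = 0.5592 / 0.5474 = 1.02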